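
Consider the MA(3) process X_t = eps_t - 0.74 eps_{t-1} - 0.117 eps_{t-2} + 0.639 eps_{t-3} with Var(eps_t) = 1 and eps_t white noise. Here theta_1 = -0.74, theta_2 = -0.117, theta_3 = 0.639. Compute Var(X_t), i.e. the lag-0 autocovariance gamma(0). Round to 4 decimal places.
\gamma(0) = 1.9696

For an MA(q) process X_t = eps_t + sum_i theta_i eps_{t-i} with
Var(eps_t) = sigma^2, the variance is
  gamma(0) = sigma^2 * (1 + sum_i theta_i^2).
  sum_i theta_i^2 = (-0.74)^2 + (-0.117)^2 + (0.639)^2 = 0.5476 + 0.013689 + 0.408321 = 0.96961.
  gamma(0) = 1 * (1 + 0.96961) = 1 * 1.96961 = 1.96961, which rounds to 1.9696.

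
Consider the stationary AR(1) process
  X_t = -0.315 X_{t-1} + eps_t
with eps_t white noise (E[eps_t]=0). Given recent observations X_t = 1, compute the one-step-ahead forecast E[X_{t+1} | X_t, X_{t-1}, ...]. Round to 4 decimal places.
E[X_{t+1} \mid \mathcal F_t] = -0.3150

For an AR(p) model X_t = c + sum_i phi_i X_{t-i} + eps_t, the
one-step-ahead conditional mean is
  E[X_{t+1} | X_t, ...] = c + sum_i phi_i X_{t+1-i}.
Substitute known values:
  E[X_{t+1} | ...] = (-0.315) * (1)
                   = -0.3150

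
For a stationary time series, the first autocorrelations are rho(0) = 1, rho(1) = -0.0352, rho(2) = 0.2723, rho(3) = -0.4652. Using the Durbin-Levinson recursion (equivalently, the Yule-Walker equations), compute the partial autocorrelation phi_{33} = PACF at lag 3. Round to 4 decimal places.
\phi_{33} = -0.4849

The PACF at lag k is phi_{kk}, the last component of the solution
to the Yule-Walker system G_k phi = r_k where
  (G_k)_{ij} = rho(|i - j|), (r_k)_i = rho(i), i,j = 1..k.
Equivalently, Durbin-Levinson gives phi_{kk} iteratively:
  phi_{11} = rho(1)
  phi_{kk} = [rho(k) - sum_{j=1..k-1} phi_{k-1,j} rho(k-j)]
            / [1 - sum_{j=1..k-1} phi_{k-1,j} rho(j)],
  phi_{k,j} = phi_{k-1,j} - phi_{kk} phi_{k-1,k-j},  j = 1..k-1.
Step k = 1:
  phi_11 = rho(1) = -0.0352.
Step k = 2:
  phi_22 = [rho(2) - phi_11 rho(1)] / [1 - phi_11 rho(1)] = [0.2723 - (-0.0352)(-0.0352)] / [1 - (-0.0352)(-0.0352)]
         = 0.27106096 / 0.99876096 = 0.271397.
  Update: phi_21 = phi_11 - phi_22 phi_11 = -0.0352 - (0.271397)(-0.0352) = -0.025647.
Step k = 3:
  phi_33 = [rho(3) - phi_21 rho(2) - phi_22 rho(1)] / [1 - phi_21 rho(1) - phi_22 rho(2)]
    numerator   = -0.4652 - (-0.025647)(0.2723) - (0.271397)(-0.0352) = -0.44866319
    denominator = 1 - (-0.025647)(-0.0352) - (0.271397)(0.2723) = 0.92519577
  phi_33 = -0.44866319 / 0.92519577 = -0.4849.
Therefore phi_{33} = -0.4849.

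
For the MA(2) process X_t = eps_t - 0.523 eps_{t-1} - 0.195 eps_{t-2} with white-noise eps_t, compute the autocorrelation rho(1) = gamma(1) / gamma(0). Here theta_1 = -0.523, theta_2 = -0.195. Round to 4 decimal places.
\rho(1) = -0.3210

For an MA(q) process with theta_0 = 1, the autocovariance is
  gamma(k) = sigma^2 * sum_{i=0..q-k} theta_i * theta_{i+k},
and rho(k) = gamma(k) / gamma(0). Sigma^2 cancels.
  numerator   = (1)*(-0.523) + (-0.523)*(-0.195) = -0.421015.
  denominator = (1)^2 + (-0.523)^2 + (-0.195)^2 = 1.311554.
  rho(1) = -0.421015 / 1.311554 = -0.3210.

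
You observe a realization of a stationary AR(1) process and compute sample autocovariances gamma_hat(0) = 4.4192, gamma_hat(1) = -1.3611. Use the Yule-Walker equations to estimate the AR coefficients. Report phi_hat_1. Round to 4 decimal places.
\hat\phi_{1} = -0.3080

The Yule-Walker equations for an AR(p) process read, in matrix form,
  Gamma_p phi = r_p,   with   (Gamma_p)_{ij} = gamma(|i - j|),
                       (r_p)_i = gamma(i),   i,j = 1..p.
Substitute the sample gammas (Toeplitz matrix and right-hand side of size 1):
  Gamma_p = [[4.4192]]
  r_p     = [-1.3611]
With p = 1 this is the single equation gamma(0) phi_1 = gamma(1):
  phi_hat_1 = gamma(1) / gamma(0) = -1.3611 / 4.4192 = -0.3080.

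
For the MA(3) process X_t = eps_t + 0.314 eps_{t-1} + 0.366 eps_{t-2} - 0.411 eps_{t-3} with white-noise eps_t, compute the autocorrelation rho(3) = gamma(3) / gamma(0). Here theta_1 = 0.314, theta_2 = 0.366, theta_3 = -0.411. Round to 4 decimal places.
\rho(3) = -0.2933

For an MA(q) process with theta_0 = 1, the autocovariance is
  gamma(k) = sigma^2 * sum_{i=0..q-k} theta_i * theta_{i+k},
and rho(k) = gamma(k) / gamma(0). Sigma^2 cancels.
  numerator   = (1)*(-0.411) = -0.411.
  denominator = (1)^2 + (0.314)^2 + (0.366)^2 + (-0.411)^2 = 1.401473.
  rho(3) = -0.411 / 1.401473 = -0.2933.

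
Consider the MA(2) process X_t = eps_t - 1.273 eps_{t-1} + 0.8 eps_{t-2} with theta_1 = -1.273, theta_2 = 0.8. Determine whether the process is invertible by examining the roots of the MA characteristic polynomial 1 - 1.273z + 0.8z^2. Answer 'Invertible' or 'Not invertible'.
\text{Invertible}

The MA(q) characteristic polynomial is P(z) = 1 - 1.273z + 0.8z^2.
Invertibility requires all roots to lie outside the unit circle, i.e. |z| > 1 for every root.
Set 1 + (-1.273) z + (0.8) z^2 = 0, i.e. a z^2 + b z + c = 0 with a = 0.8, b = -1.273, c = 1.
Discriminant D = b^2 - 4ac = (-1.273)^2 - 4*(0.8)*1 = 1.620529 - (3.2) = -1.579471.
D < 0, so the roots are the complex-conjugate pair z = (-b +/- i sqrt(-D)) / (2a) = 0.7956 +/- 0.7855i.
For a conjugate pair |z|^2 = z * conj(z) = (product of roots) = c/a = 1/(0.8) = 1.25, so |z| = sqrt(1.25) = 1.118 for both roots.
Moduli of all roots: 1.1180, 1.1180.
All moduli strictly greater than 1? Yes.
Verdict: Invertible.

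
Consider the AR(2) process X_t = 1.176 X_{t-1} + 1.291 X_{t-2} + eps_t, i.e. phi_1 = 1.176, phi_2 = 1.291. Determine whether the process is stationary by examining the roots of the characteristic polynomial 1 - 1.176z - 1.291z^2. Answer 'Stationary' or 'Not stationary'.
\text{Not stationary}

The AR(p) characteristic polynomial is P(z) = 1 - 1.176z - 1.291z^2.
Stationarity requires all roots to lie outside the unit circle, i.e. |z| > 1 for every root.
Set 1 + (-1.176) z + (-1.291) z^2 = 0, i.e. a z^2 + b z + c = 0 with a = -1.291, b = -1.176, c = 1.
Discriminant D = b^2 - 4ac = (-1.176)^2 - 4*(-1.291)*1 = 1.382976 - (-5.164) = 6.546976.
D >= 0, so the roots are real: z = (-b +/- sqrt(D)) / (2a) = (1.176 +/- 2.558706) / (-2.582).
  z_1 = (1.176 + 2.558706) / (-2.582) = -1.4464,   |z_1| = 1.4464.
  z_2 = (1.176 - 2.558706) / (-2.582) = 0.5355,   |z_2| = 0.5355.
Moduli of all roots: 1.4464, 0.5355.
All moduli strictly greater than 1? No.
Verdict: Not stationary.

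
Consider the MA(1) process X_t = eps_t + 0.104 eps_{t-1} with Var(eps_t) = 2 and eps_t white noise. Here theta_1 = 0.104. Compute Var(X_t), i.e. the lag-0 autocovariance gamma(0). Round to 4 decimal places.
\gamma(0) = 2.0216

For an MA(q) process X_t = eps_t + sum_i theta_i eps_{t-i} with
Var(eps_t) = sigma^2, the variance is
  gamma(0) = sigma^2 * (1 + sum_i theta_i^2).
  sum_i theta_i^2 = (0.104)^2 = 0.010816.
  gamma(0) = 2 * (1 + 0.010816) = 2 * 1.010816 = 2.021632, which rounds to 2.0216.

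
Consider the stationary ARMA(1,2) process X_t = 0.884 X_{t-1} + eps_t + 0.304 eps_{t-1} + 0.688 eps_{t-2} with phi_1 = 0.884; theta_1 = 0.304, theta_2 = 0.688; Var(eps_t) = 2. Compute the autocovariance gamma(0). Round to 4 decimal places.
\gamma(0) = 32.4721

Multiply the model equation by X_{t-k} and take expectations. With theta_0 = psi_0 = 1 and psi_j the MA(infinity) weights, this gives
  gamma(k) - sum_i phi_i gamma(k-i) = c_k,
  c_k = sigma^2 * sum_{j=k..q} theta_j psi_{j-k}   (c_k = 0 for k > q),
using gamma(-m) = gamma(m).
psi-weights needed (psi_j = theta_j + sum_i phi_i psi_{j-i}):
  psi_1 = theta_1 + phi_1 = 0.304 + (0.884) = 1.188
  psi_2 = theta_2 + phi_1 psi_1 = 0.688 + (0.884)(1.188) = 1.738192
Right-hand sides:
  c_0 = sigma^2 (1 + theta_1 psi_1 + theta_2 psi_2) = 2 * (1 + (0.304)(1.188) + (0.688)(1.738192)) = 2 * 2.557028 = 5.114056
  c_1 = sigma^2 (theta_1 + theta_2 psi_1) = 2 * (0.304 + (0.688)(1.188)) = 2.242688
  c_2 = sigma^2 theta_2 = 2 * (0.688) = 1.376
Equations for k = 0 and k = 1 (AR order 1):
  gamma(0) = phi_1 gamma(1) + c_0
  gamma(1) = phi_1 gamma(0) + c_1
Substituting the second into the first: gamma(0) (1 - phi_1^2) = c_0 + phi_1 c_1, so
  gamma(0) = (c_0 + phi_1 c_1) / (1 - phi_1^2) = (5.114056 + (0.884)(2.242688)) / (1 - (0.884)^2) = 7.096592 / 0.218544 = 32.472145.
Therefore gamma(0) = 32.4721 (to 4 decimal places).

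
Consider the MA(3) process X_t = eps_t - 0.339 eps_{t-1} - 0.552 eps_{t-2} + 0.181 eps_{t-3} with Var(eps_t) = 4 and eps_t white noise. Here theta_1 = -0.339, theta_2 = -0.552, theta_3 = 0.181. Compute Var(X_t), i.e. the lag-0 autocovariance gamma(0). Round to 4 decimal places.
\gamma(0) = 5.8095

For an MA(q) process X_t = eps_t + sum_i theta_i eps_{t-i} with
Var(eps_t) = sigma^2, the variance is
  gamma(0) = sigma^2 * (1 + sum_i theta_i^2).
  sum_i theta_i^2 = (-0.339)^2 + (-0.552)^2 + (0.181)^2 = 0.114921 + 0.304704 + 0.032761 = 0.452386.
  gamma(0) = 4 * (1 + 0.452386) = 4 * 1.452386 = 5.809544, which rounds to 5.8095.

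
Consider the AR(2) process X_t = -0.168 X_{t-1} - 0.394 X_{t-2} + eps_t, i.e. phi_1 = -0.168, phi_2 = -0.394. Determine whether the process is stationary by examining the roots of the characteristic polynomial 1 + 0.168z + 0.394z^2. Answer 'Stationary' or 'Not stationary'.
\text{Stationary}

The AR(p) characteristic polynomial is P(z) = 1 + 0.168z + 0.394z^2.
Stationarity requires all roots to lie outside the unit circle, i.e. |z| > 1 for every root.
Set 1 + (0.168) z + (0.394) z^2 = 0, i.e. a z^2 + b z + c = 0 with a = 0.394, b = 0.168, c = 1.
Discriminant D = b^2 - 4ac = (0.168)^2 - 4*(0.394)*1 = 0.028224 - (1.576) = -1.547776.
D < 0, so the roots are the complex-conjugate pair z = (-b +/- i sqrt(-D)) / (2a) = -0.2132 +/- 1.5788i.
For a conjugate pair |z|^2 = z * conj(z) = (product of roots) = c/a = 1/(0.394) = 2.538071, so |z| = sqrt(2.538071) = 1.5931 for both roots.
Moduli of all roots: 1.5931, 1.5931.
All moduli strictly greater than 1? Yes.
Verdict: Stationary.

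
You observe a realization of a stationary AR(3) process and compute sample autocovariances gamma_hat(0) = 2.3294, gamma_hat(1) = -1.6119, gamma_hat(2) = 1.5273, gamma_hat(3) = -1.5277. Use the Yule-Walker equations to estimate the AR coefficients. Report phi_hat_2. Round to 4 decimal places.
\hat\phi_{2} = 0.2190

The Yule-Walker equations for an AR(p) process read, in matrix form,
  Gamma_p phi = r_p,   with   (Gamma_p)_{ij} = gamma(|i - j|),
                       (r_p)_i = gamma(i),   i,j = 1..p.
Substitute the sample gammas (Toeplitz matrix and right-hand side of size 3):
  Gamma_p = [[2.3294, -1.6119, 1.5273], [-1.6119, 2.3294, -1.6119], [1.5273, -1.6119, 2.3294]]
  r_p     = [-1.6119, 1.5273, -1.5277]
Written out (R1..R3):
  (R1) 2.3294 phi_1 - 1.6119 phi_2 + 1.5273 phi_3 = -1.6119
  (R2) -1.6119 phi_1 + 2.3294 phi_2 - 1.6119 phi_3 = 1.5273
  (R3) 1.5273 phi_1 - 1.6119 phi_2 + 2.3294 phi_3 = -1.5277
Gaussian elimination:
  R2 <- R2 - (-1.6119/2.3294) R1 = R2 - (-0.691981) R1:  1.213996 phi_2 - 0.555038 phi_3 = 0.411896
  R3 <- R3 - (1.5273/2.3294) R1 = R3 - (0.655662) R1:  -0.555038 phi_2 + 1.328007 phi_3 = -0.470838
  R3 <- R3 - (-0.555038/1.213996) R2 = R3 - (-0.457199) R2:  1.074244 phi_3 = -0.282519
Back-substitution:
  phi_hat_3 = -0.282519 / 1.074244 = -0.262994
  phi_hat_2 = (0.411896 - (-0.555038)(-0.262994)) / 1.213996 = 0.219049
  phi_hat_1 = (-1.6119 - (-1.6119)(0.219049) - (1.5273)(-0.262994)) / 2.3294 = -0.367968
So phi_hat = [-0.3680, 0.2190, -0.2630].
Therefore phi_hat_2 = 0.2190.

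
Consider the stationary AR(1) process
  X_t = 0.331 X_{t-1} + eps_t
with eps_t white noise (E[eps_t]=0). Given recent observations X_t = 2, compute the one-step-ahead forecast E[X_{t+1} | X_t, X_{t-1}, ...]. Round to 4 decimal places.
E[X_{t+1} \mid \mathcal F_t] = 0.6620

For an AR(p) model X_t = c + sum_i phi_i X_{t-i} + eps_t, the
one-step-ahead conditional mean is
  E[X_{t+1} | X_t, ...] = c + sum_i phi_i X_{t+1-i}.
Substitute known values:
  E[X_{t+1} | ...] = (0.331) * (2)
                   = 0.6620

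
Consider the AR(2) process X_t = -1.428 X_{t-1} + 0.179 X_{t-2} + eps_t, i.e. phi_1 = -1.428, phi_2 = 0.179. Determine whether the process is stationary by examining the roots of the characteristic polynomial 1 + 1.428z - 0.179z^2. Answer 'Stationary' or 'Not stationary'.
\text{Not stationary}

The AR(p) characteristic polynomial is P(z) = 1 + 1.428z - 0.179z^2.
Stationarity requires all roots to lie outside the unit circle, i.e. |z| > 1 for every root.
Set 1 + (1.428) z + (-0.179) z^2 = 0, i.e. a z^2 + b z + c = 0 with a = -0.179, b = 1.428, c = 1.
Discriminant D = b^2 - 4ac = (1.428)^2 - 4*(-0.179)*1 = 2.039184 - (-0.716) = 2.755184.
D >= 0, so the roots are real: z = (-b +/- sqrt(D)) / (2a) = (-1.428 +/- 1.659875) / (-0.358).
  z_1 = (-1.428 + 1.659875) / (-0.358) = -0.6477,   |z_1| = 0.6477.
  z_2 = (-1.428 - 1.659875) / (-0.358) = 8.6253,   |z_2| = 8.6253.
Moduli of all roots: 0.6477, 8.6253.
All moduli strictly greater than 1? No.
Verdict: Not stationary.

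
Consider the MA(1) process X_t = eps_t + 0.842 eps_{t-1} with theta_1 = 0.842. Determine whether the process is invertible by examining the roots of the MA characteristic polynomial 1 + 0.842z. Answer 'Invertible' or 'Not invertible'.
\text{Invertible}

The MA(q) characteristic polynomial is P(z) = 1 + 0.842z.
Invertibility requires all roots to lie outside the unit circle, i.e. |z| > 1 for every root.
This is linear in z: 1 + (0.842) z = 0  =>  z = -1/(0.842) = -1.187648,  |z| = 1.187648.
Moduli of all roots: 1.1876.
All moduli strictly greater than 1? Yes.
Verdict: Invertible.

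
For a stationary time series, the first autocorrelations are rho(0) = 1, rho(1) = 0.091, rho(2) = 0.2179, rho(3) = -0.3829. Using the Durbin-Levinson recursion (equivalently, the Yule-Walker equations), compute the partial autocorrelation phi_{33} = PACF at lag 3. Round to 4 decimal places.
\phi_{33} = -0.4410

The PACF at lag k is phi_{kk}, the last component of the solution
to the Yule-Walker system G_k phi = r_k where
  (G_k)_{ij} = rho(|i - j|), (r_k)_i = rho(i), i,j = 1..k.
Equivalently, Durbin-Levinson gives phi_{kk} iteratively:
  phi_{11} = rho(1)
  phi_{kk} = [rho(k) - sum_{j=1..k-1} phi_{k-1,j} rho(k-j)]
            / [1 - sum_{j=1..k-1} phi_{k-1,j} rho(j)],
  phi_{k,j} = phi_{k-1,j} - phi_{kk} phi_{k-1,k-j},  j = 1..k-1.
Step k = 1:
  phi_11 = rho(1) = 0.091.
Step k = 2:
  phi_22 = [rho(2) - phi_11 rho(1)] / [1 - phi_11 rho(1)] = [0.2179 - (0.091)(0.091)] / [1 - (0.091)(0.091)]
         = 0.209619 / 0.991719 = 0.211369.
  Update: phi_21 = phi_11 - phi_22 phi_11 = 0.091 - (0.211369)(0.091) = 0.071765.
Step k = 3:
  phi_33 = [rho(3) - phi_21 rho(2) - phi_22 rho(1)] / [1 - phi_21 rho(1) - phi_22 rho(2)]
    numerator   = -0.3829 - (0.071765)(0.2179) - (0.211369)(0.091) = -0.41777229
    denominator = 1 - (0.071765)(0.091) - (0.211369)(0.2179) = 0.94741197
  phi_33 = -0.41777229 / 0.94741197 = -0.441.
Therefore phi_{33} = -0.4410.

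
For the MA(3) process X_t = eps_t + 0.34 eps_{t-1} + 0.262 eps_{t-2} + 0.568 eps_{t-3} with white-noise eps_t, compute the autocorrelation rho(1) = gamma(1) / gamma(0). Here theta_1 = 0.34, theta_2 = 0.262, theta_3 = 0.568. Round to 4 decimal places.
\rho(1) = 0.3835

For an MA(q) process with theta_0 = 1, the autocovariance is
  gamma(k) = sigma^2 * sum_{i=0..q-k} theta_i * theta_{i+k},
and rho(k) = gamma(k) / gamma(0). Sigma^2 cancels.
  numerator   = (1)*(0.34) + (0.34)*(0.262) + (0.262)*(0.568) = 0.577896.
  denominator = (1)^2 + (0.34)^2 + (0.262)^2 + (0.568)^2 = 1.506868.
  rho(1) = 0.577896 / 1.506868 = 0.3835.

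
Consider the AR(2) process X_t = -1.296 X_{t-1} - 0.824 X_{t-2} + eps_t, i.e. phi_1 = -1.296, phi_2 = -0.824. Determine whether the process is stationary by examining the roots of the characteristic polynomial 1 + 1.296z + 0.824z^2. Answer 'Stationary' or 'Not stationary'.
\text{Stationary}

The AR(p) characteristic polynomial is P(z) = 1 + 1.296z + 0.824z^2.
Stationarity requires all roots to lie outside the unit circle, i.e. |z| > 1 for every root.
Set 1 + (1.296) z + (0.824) z^2 = 0, i.e. a z^2 + b z + c = 0 with a = 0.824, b = 1.296, c = 1.
Discriminant D = b^2 - 4ac = (1.296)^2 - 4*(0.824)*1 = 1.679616 - (3.296) = -1.616384.
D < 0, so the roots are the complex-conjugate pair z = (-b +/- i sqrt(-D)) / (2a) = -0.7864 +/- 0.7715i.
For a conjugate pair |z|^2 = z * conj(z) = (product of roots) = c/a = 1/(0.824) = 1.213592, so |z| = sqrt(1.213592) = 1.1016 for both roots.
Moduli of all roots: 1.1016, 1.1016.
All moduli strictly greater than 1? Yes.
Verdict: Stationary.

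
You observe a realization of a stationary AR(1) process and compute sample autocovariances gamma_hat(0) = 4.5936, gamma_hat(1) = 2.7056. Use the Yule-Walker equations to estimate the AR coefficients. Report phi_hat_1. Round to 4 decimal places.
\hat\phi_{1} = 0.5890

The Yule-Walker equations for an AR(p) process read, in matrix form,
  Gamma_p phi = r_p,   with   (Gamma_p)_{ij} = gamma(|i - j|),
                       (r_p)_i = gamma(i),   i,j = 1..p.
Substitute the sample gammas (Toeplitz matrix and right-hand side of size 1):
  Gamma_p = [[4.5936]]
  r_p     = [2.7056]
With p = 1 this is the single equation gamma(0) phi_1 = gamma(1):
  phi_hat_1 = gamma(1) / gamma(0) = 2.7056 / 4.5936 = 0.5890.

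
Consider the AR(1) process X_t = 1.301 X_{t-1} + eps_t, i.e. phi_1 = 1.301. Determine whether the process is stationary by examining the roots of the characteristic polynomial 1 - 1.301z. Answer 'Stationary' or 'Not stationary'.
\text{Not stationary}

The AR(p) characteristic polynomial is P(z) = 1 - 1.301z.
Stationarity requires all roots to lie outside the unit circle, i.e. |z| > 1 for every root.
This is linear in z: 1 + (-1.301) z = 0  =>  z = -1/(-1.301) = 0.76864,  |z| = 0.76864.
Moduli of all roots: 0.7686.
All moduli strictly greater than 1? No.
Verdict: Not stationary.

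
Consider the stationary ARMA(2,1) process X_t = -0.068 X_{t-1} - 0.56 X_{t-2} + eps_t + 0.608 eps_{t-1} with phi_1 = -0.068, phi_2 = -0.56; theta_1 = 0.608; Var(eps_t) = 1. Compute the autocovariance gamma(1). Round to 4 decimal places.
\gamma(1) = 0.3060

Multiply the model equation by X_{t-k} and take expectations. With theta_0 = psi_0 = 1 and psi_j the MA(infinity) weights, this gives
  gamma(k) - sum_i phi_i gamma(k-i) = c_k,
  c_k = sigma^2 * sum_{j=k..q} theta_j psi_{j-k}   (c_k = 0 for k > q),
using gamma(-m) = gamma(m).
psi-weights needed (psi_j = theta_j + sum_i phi_i psi_{j-i}):
  psi_1 = theta_1 + phi_1 = 0.608 + (-0.068) = 0.54
Right-hand sides:
  c_0 = sigma^2 (1 + theta_1 psi_1) = 1 * (1 + (0.608)(0.54)) = 1 * 1.32832 = 1.32832
  c_1 = sigma^2 theta_1 = 1 * (0.608) = 0.608
  c_2 = 0
Equations for k = 0, 1, 2 (AR order 2, c_2 = 0):
  (E0) gamma(0) = phi_1 gamma(1) + phi_2 gamma(2) + c_0
  (E1) gamma(1) = phi_1 gamma(0) + phi_2 gamma(1) + c_1
  (E2) gamma(2) = phi_1 gamma(1) + phi_2 gamma(0)
From (E1): gamma(1) = A gamma(0) + B with
  A = phi_1 / (1 - phi_2) = -0.068 / 1.56 = -0.04359,   B = c_1 / (1 - phi_2) = 0.608 / 1.56 = 0.389744.
Insert (E2) into (E0): gamma(0) (1 - phi_2^2) = phi_1 (1 + phi_2) gamma(1) + c_0.
  phi_1 (1 + phi_2) = (-0.068)(0.44) = -0.02992,   1 - phi_2^2 = 0.6864.
Replace gamma(1) by A gamma(0) + B and collect gamma(0):
  gamma(0) [0.6864 - (-0.02992)(-0.04359)] = (-0.02992)(0.389744) + 1.32832
  gamma(0) * 0.685096 = 1.316659
  gamma(0) = 1.316659 / 0.685096 = 1.921861.
  gamma(1) = A gamma(0) + B = (-0.04359)(1.921861) + (0.389744) = 0.30597.
Therefore gamma(1) = 0.3060 (to 4 decimal places).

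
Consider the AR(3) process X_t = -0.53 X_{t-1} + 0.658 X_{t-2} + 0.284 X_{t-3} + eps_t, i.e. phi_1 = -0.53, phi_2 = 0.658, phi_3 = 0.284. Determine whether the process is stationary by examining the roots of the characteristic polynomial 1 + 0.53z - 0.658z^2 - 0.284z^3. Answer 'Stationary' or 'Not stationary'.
\text{Stationary}

The AR(p) characteristic polynomial is P(z) = 1 + 0.53z - 0.658z^2 - 0.284z^3.
Stationarity requires all roots to lie outside the unit circle, i.e. |z| > 1 for every root.
Degree 3: look for a simple real root z0 first, then factor out (1 - z/z0) and solve the remaining quadratic.
Testing z0 = -2.5: P(-2.5) = 1 + (0.53)(-2.5) + (-0.658)(-2.5)^2 + (-0.284)(-2.5)^3
  = 1 + (-1.325) + (-4.1125) + (4.4375) = 0.  So z_0 = -2.5 is a root, |z_0| = 2.5.
Divide out the factor (1 + 0.4 z) = (1 - z/z0) (since 1/z0 = -0.4):
  P(z) = (1 + 0.4 z)(1 + (0.13) z + (-0.71) z^2)
  [check: z-coef 0.13 - (-0.4) = 0.53; z^2-coef -0.71 - (-0.4)(0.13) = -0.658; z^3-coef -(-0.4)(-0.71) = -0.284.]
Remaining roots from the quadratic factor 1 + (0.13) z + (-0.71) z^2:
  Set 1 + (0.13) z + (-0.71) z^2 = 0, i.e. a z^2 + b z + c = 0 with a = -0.71, b = 0.13, c = 1.
  Discriminant D = b^2 - 4ac = (0.13)^2 - 4*(-0.71)*1 = 0.0169 - (-2.84) = 2.8569.
  D >= 0, so the roots are real: z = (-b +/- sqrt(D)) / (2a) = (-0.13 +/- 1.690237) / (-1.42).
    z_1 = (-0.13 + 1.690237) / (-1.42) = -1.0988,   |z_1| = 1.0988.
    z_2 = (-0.13 - 1.690237) / (-1.42) = 1.2819,   |z_2| = 1.2819.
Moduli of all roots: 2.5000, 1.0988, 1.2819.
All moduli strictly greater than 1? Yes.
Verdict: Stationary.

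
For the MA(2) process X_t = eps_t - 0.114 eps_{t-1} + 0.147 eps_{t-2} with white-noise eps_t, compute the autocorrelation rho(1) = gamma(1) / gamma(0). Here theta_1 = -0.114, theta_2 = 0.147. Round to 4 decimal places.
\rho(1) = -0.1264

For an MA(q) process with theta_0 = 1, the autocovariance is
  gamma(k) = sigma^2 * sum_{i=0..q-k} theta_i * theta_{i+k},
and rho(k) = gamma(k) / gamma(0). Sigma^2 cancels.
  numerator   = (1)*(-0.114) + (-0.114)*(0.147) = -0.130758.
  denominator = (1)^2 + (-0.114)^2 + (0.147)^2 = 1.034605.
  rho(1) = -0.130758 / 1.034605 = -0.1264.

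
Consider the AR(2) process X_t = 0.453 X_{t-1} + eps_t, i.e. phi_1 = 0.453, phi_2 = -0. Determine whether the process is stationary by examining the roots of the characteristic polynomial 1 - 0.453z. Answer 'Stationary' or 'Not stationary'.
\text{Stationary}

The AR(p) characteristic polynomial is P(z) = 1 - 0.453z.
Stationarity requires all roots to lie outside the unit circle, i.e. |z| > 1 for every root.
This is linear in z: 1 + (-0.453) z = 0  =>  z = -1/(-0.453) = 2.207506,  |z| = 2.207506.
Moduli of all roots: 2.2075.
All moduli strictly greater than 1? Yes.
Verdict: Stationary.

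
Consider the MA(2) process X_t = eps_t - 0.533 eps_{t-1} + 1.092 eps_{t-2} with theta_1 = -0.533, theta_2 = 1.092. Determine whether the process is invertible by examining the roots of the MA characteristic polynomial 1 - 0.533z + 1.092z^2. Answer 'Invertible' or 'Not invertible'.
\text{Not invertible}

The MA(q) characteristic polynomial is P(z) = 1 - 0.533z + 1.092z^2.
Invertibility requires all roots to lie outside the unit circle, i.e. |z| > 1 for every root.
Set 1 + (-0.533) z + (1.092) z^2 = 0, i.e. a z^2 + b z + c = 0 with a = 1.092, b = -0.533, c = 1.
Discriminant D = b^2 - 4ac = (-0.533)^2 - 4*(1.092)*1 = 0.284089 - (4.368) = -4.083911.
D < 0, so the roots are the complex-conjugate pair z = (-b +/- i sqrt(-D)) / (2a) = 0.244 +/- 0.9253i.
For a conjugate pair |z|^2 = z * conj(z) = (product of roots) = c/a = 1/(1.092) = 0.915751, so |z| = sqrt(0.915751) = 0.9569 for both roots.
Moduli of all roots: 0.9569, 0.9569.
All moduli strictly greater than 1? No.
Verdict: Not invertible.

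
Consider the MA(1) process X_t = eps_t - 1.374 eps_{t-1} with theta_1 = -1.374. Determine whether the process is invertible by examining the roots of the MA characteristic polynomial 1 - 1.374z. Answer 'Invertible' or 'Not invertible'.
\text{Not invertible}

The MA(q) characteristic polynomial is P(z) = 1 - 1.374z.
Invertibility requires all roots to lie outside the unit circle, i.e. |z| > 1 for every root.
This is linear in z: 1 + (-1.374) z = 0  =>  z = -1/(-1.374) = 0.727802,  |z| = 0.727802.
Moduli of all roots: 0.7278.
All moduli strictly greater than 1? No.
Verdict: Not invertible.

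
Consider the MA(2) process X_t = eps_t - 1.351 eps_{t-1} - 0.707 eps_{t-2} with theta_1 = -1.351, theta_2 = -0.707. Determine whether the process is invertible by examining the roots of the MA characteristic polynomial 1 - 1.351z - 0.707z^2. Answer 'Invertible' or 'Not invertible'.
\text{Not invertible}

The MA(q) characteristic polynomial is P(z) = 1 - 1.351z - 0.707z^2.
Invertibility requires all roots to lie outside the unit circle, i.e. |z| > 1 for every root.
Set 1 + (-1.351) z + (-0.707) z^2 = 0, i.e. a z^2 + b z + c = 0 with a = -0.707, b = -1.351, c = 1.
Discriminant D = b^2 - 4ac = (-1.351)^2 - 4*(-0.707)*1 = 1.825201 - (-2.828) = 4.653201.
D >= 0, so the roots are real: z = (-b +/- sqrt(D)) / (2a) = (1.351 +/- 2.157128) / (-1.414).
  z_1 = (1.351 + 2.157128) / (-1.414) = -2.481,   |z_1| = 2.481.
  z_2 = (1.351 - 2.157128) / (-1.414) = 0.5701,   |z_2| = 0.5701.
Moduli of all roots: 2.4810, 0.5701.
All moduli strictly greater than 1? No.
Verdict: Not invertible.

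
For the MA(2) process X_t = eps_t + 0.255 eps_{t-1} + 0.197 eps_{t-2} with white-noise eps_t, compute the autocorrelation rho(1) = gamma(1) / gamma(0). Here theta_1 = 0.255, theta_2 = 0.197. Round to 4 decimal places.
\rho(1) = 0.2765

For an MA(q) process with theta_0 = 1, the autocovariance is
  gamma(k) = sigma^2 * sum_{i=0..q-k} theta_i * theta_{i+k},
and rho(k) = gamma(k) / gamma(0). Sigma^2 cancels.
  numerator   = (1)*(0.255) + (0.255)*(0.197) = 0.305235.
  denominator = (1)^2 + (0.255)^2 + (0.197)^2 = 1.103834.
  rho(1) = 0.305235 / 1.103834 = 0.2765.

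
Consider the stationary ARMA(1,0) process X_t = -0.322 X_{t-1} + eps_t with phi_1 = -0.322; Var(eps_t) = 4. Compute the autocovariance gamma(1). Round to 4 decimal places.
\gamma(1) = -1.4370

Multiply the model equation by X_{t-k} and take expectations. With theta_0 = psi_0 = 1 and psi_j the MA(infinity) weights, this gives
  gamma(k) - sum_i phi_i gamma(k-i) = c_k,
  c_k = sigma^2 * sum_{j=k..q} theta_j psi_{j-k}   (c_k = 0 for k > q),
using gamma(-m) = gamma(m).
Pure AR (q = 0): c_0 = sigma^2 = 4, c_k = 0 for k >= 1.
Equations for k = 0 and k = 1 (AR order 1):
  gamma(0) = phi_1 gamma(1) + c_0
  gamma(1) = phi_1 gamma(0) + c_1
Substituting the second into the first: gamma(0) (1 - phi_1^2) = c_0 + phi_1 c_1, so
  gamma(0) = c_0 / (1 - phi_1^2) = 4 / (1 - (-0.322)^2) = 4 / 0.896316 = 4.462712.
  gamma(1) = phi_1 gamma(0) = (-0.322)(4.462712) = -1.436993.
Therefore gamma(1) = -1.4370 (to 4 decimal places).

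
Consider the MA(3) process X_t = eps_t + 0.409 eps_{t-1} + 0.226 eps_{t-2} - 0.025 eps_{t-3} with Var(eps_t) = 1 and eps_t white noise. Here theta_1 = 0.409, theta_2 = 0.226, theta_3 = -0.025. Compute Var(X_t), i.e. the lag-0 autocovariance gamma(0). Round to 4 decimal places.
\gamma(0) = 1.2190

For an MA(q) process X_t = eps_t + sum_i theta_i eps_{t-i} with
Var(eps_t) = sigma^2, the variance is
  gamma(0) = sigma^2 * (1 + sum_i theta_i^2).
  sum_i theta_i^2 = (0.409)^2 + (0.226)^2 + (-0.025)^2 = 0.167281 + 0.051076 + 0.000625 = 0.218982.
  gamma(0) = 1 * (1 + 0.218982) = 1 * 1.218982 = 1.218982, which rounds to 1.2190.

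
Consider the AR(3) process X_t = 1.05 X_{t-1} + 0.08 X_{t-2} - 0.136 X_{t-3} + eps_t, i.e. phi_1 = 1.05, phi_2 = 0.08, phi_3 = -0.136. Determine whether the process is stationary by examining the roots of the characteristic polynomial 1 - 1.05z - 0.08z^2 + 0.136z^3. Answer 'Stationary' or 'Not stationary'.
\text{Stationary}

The AR(p) characteristic polynomial is P(z) = 1 - 1.05z - 0.08z^2 + 0.136z^3.
Stationarity requires all roots to lie outside the unit circle, i.e. |z| > 1 for every root.
Degree 3: look for a simple real root z0 first, then factor out (1 - z/z0) and solve the remaining quadratic.
Testing z0 = 2.5: P(2.5) = 1 + (-1.05)(2.5) + (-0.08)(2.5)^2 + (0.136)(2.5)^3
  = 1 + (-2.625) + (-0.5) + (2.125) = 0.  So z_0 = 2.5 is a root, |z_0| = 2.5.
Divide out the factor (1 - 0.4 z) = (1 - z/z0) (since 1/z0 = 0.4):
  P(z) = (1 - 0.4 z)(1 + (-0.65) z + (-0.34) z^2)
  [check: z-coef -0.65 - (0.4) = -1.05; z^2-coef -0.34 - (0.4)(-0.65) = -0.08; z^3-coef -(0.4)(-0.34) = 0.136.]
Remaining roots from the quadratic factor 1 + (-0.65) z + (-0.34) z^2:
  Set 1 + (-0.65) z + (-0.34) z^2 = 0, i.e. a z^2 + b z + c = 0 with a = -0.34, b = -0.65, c = 1.
  Discriminant D = b^2 - 4ac = (-0.65)^2 - 4*(-0.34)*1 = 0.4225 - (-1.36) = 1.7825.
  D >= 0, so the roots are real: z = (-b +/- sqrt(D)) / (2a) = (0.65 +/- 1.335103) / (-0.68).
    z_1 = (0.65 + 1.335103) / (-0.68) = -2.9193,   |z_1| = 2.9193.
    z_2 = (0.65 - 1.335103) / (-0.68) = 1.0075,   |z_2| = 1.0075.
Moduli of all roots: 2.5000, 2.9193, 1.0075.
All moduli strictly greater than 1? Yes.
Verdict: Stationary.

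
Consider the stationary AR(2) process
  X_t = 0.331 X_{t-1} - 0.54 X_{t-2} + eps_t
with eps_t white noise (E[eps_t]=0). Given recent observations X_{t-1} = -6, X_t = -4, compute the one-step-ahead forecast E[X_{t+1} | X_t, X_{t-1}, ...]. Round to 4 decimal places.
E[X_{t+1} \mid \mathcal F_t] = 1.9160

For an AR(p) model X_t = c + sum_i phi_i X_{t-i} + eps_t, the
one-step-ahead conditional mean is
  E[X_{t+1} | X_t, ...] = c + sum_i phi_i X_{t+1-i}.
Substitute known values:
  E[X_{t+1} | ...] = (0.331) * (-4) + (-0.54) * (-6)
                   = 1.9160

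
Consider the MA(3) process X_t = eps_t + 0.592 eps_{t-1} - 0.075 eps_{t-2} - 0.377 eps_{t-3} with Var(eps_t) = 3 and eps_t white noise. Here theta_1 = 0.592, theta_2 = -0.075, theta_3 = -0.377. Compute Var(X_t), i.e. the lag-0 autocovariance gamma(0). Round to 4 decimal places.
\gamma(0) = 4.4947

For an MA(q) process X_t = eps_t + sum_i theta_i eps_{t-i} with
Var(eps_t) = sigma^2, the variance is
  gamma(0) = sigma^2 * (1 + sum_i theta_i^2).
  sum_i theta_i^2 = (0.592)^2 + (-0.075)^2 + (-0.377)^2 = 0.350464 + 0.005625 + 0.142129 = 0.498218.
  gamma(0) = 3 * (1 + 0.498218) = 3 * 1.498218 = 4.494654, which rounds to 4.4947.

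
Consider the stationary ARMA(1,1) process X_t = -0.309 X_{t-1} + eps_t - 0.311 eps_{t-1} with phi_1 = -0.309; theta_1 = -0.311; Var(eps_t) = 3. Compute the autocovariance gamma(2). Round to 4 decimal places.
\gamma(2) = 0.6965

Multiply the model equation by X_{t-k} and take expectations. With theta_0 = psi_0 = 1 and psi_j the MA(infinity) weights, this gives
  gamma(k) - sum_i phi_i gamma(k-i) = c_k,
  c_k = sigma^2 * sum_{j=k..q} theta_j psi_{j-k}   (c_k = 0 for k > q),
using gamma(-m) = gamma(m).
psi-weights needed (psi_j = theta_j + sum_i phi_i psi_{j-i}):
  psi_1 = theta_1 + phi_1 = -0.311 + (-0.309) = -0.62
Right-hand sides:
  c_0 = sigma^2 (1 + theta_1 psi_1) = 3 * (1 + (-0.311)(-0.62)) = 3 * 1.19282 = 3.57846
  c_1 = sigma^2 theta_1 = 3 * (-0.311) = -0.933
  c_2 = 0
Equations for k = 0 and k = 1 (AR order 1):
  gamma(0) = phi_1 gamma(1) + c_0
  gamma(1) = phi_1 gamma(0) + c_1
Substituting the second into the first: gamma(0) (1 - phi_1^2) = c_0 + phi_1 c_1, so
  gamma(0) = (c_0 + phi_1 c_1) / (1 - phi_1^2) = (3.57846 + (-0.309)(-0.933)) / (1 - (-0.309)^2) = 3.866757 / 0.904519 = 4.274932.
  gamma(1) = phi_1 gamma(0) + c_1 = (-0.309)(4.274932) + (-0.933) = -2.253954.
For k = 2 (> q): gamma(2) = phi_1 gamma(1) = (-0.309)(-2.253954) = 0.696472.
Therefore gamma(2) = 0.6965 (to 4 decimal places).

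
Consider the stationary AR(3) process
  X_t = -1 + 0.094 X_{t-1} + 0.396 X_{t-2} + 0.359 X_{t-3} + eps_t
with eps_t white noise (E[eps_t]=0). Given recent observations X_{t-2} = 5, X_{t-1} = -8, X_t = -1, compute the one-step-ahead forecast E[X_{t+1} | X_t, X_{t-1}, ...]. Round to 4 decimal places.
E[X_{t+1} \mid \mathcal F_t] = -2.4670

For an AR(p) model X_t = c + sum_i phi_i X_{t-i} + eps_t, the
one-step-ahead conditional mean is
  E[X_{t+1} | X_t, ...] = c + sum_i phi_i X_{t+1-i}.
Substitute known values:
  E[X_{t+1} | ...] = -1 + (0.094) * (-1) + (0.396) * (-8) + (0.359) * (5)
                   = -2.4670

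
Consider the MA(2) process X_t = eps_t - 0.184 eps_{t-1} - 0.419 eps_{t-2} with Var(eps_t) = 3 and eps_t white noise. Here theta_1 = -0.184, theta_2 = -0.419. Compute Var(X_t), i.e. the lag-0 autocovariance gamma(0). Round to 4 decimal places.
\gamma(0) = 3.6283

For an MA(q) process X_t = eps_t + sum_i theta_i eps_{t-i} with
Var(eps_t) = sigma^2, the variance is
  gamma(0) = sigma^2 * (1 + sum_i theta_i^2).
  sum_i theta_i^2 = (-0.184)^2 + (-0.419)^2 = 0.033856 + 0.175561 = 0.209417.
  gamma(0) = 3 * (1 + 0.209417) = 3 * 1.209417 = 3.628251, which rounds to 3.6283.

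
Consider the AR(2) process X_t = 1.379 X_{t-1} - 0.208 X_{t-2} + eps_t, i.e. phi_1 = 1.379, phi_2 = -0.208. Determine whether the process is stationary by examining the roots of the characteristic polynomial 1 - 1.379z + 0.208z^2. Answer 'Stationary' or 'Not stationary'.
\text{Not stationary}

The AR(p) characteristic polynomial is P(z) = 1 - 1.379z + 0.208z^2.
Stationarity requires all roots to lie outside the unit circle, i.e. |z| > 1 for every root.
Set 1 + (-1.379) z + (0.208) z^2 = 0, i.e. a z^2 + b z + c = 0 with a = 0.208, b = -1.379, c = 1.
Discriminant D = b^2 - 4ac = (-1.379)^2 - 4*(0.208)*1 = 1.901641 - (0.832) = 1.069641.
D >= 0, so the roots are real: z = (-b +/- sqrt(D)) / (2a) = (1.379 +/- 1.034234) / (0.416).
  z_1 = (1.379 + 1.034234) / (0.416) = 5.801,   |z_1| = 5.801.
  z_2 = (1.379 - 1.034234) / (0.416) = 0.8288,   |z_2| = 0.8288.
Moduli of all roots: 5.8010, 0.8288.
All moduli strictly greater than 1? No.
Verdict: Not stationary.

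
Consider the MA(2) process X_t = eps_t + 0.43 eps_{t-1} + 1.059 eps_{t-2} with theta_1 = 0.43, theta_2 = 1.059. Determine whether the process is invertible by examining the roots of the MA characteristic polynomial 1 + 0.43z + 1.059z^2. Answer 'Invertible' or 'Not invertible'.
\text{Not invertible}

The MA(q) characteristic polynomial is P(z) = 1 + 0.43z + 1.059z^2.
Invertibility requires all roots to lie outside the unit circle, i.e. |z| > 1 for every root.
Set 1 + (0.43) z + (1.059) z^2 = 0, i.e. a z^2 + b z + c = 0 with a = 1.059, b = 0.43, c = 1.
Discriminant D = b^2 - 4ac = (0.43)^2 - 4*(1.059)*1 = 0.1849 - (4.236) = -4.0511.
D < 0, so the roots are the complex-conjugate pair z = (-b +/- i sqrt(-D)) / (2a) = -0.203 +/- 0.9503i.
For a conjugate pair |z|^2 = z * conj(z) = (product of roots) = c/a = 1/(1.059) = 0.944287, so |z| = sqrt(0.944287) = 0.9717 for both roots.
Moduli of all roots: 0.9717, 0.9717.
All moduli strictly greater than 1? No.
Verdict: Not invertible.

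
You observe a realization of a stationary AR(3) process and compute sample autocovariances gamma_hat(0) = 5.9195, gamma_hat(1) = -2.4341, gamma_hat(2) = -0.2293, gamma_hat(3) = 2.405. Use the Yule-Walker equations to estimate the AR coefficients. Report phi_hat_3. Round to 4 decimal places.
\hat\phi_{3} = 0.3640

The Yule-Walker equations for an AR(p) process read, in matrix form,
  Gamma_p phi = r_p,   with   (Gamma_p)_{ij} = gamma(|i - j|),
                       (r_p)_i = gamma(i),   i,j = 1..p.
Substitute the sample gammas (Toeplitz matrix and right-hand side of size 3):
  Gamma_p = [[5.9195, -2.4341, -0.2293], [-2.4341, 5.9195, -2.4341], [-0.2293, -2.4341, 5.9195]]
  r_p     = [-2.4341, -0.2293, 2.405]
Written out (R1..R3):
  (R1) 5.9195 phi_1 - 2.4341 phi_2 - 0.2293 phi_3 = -2.4341
  (R2) -2.4341 phi_1 + 5.9195 phi_2 - 2.4341 phi_3 = -0.2293
  (R3) -0.2293 phi_1 - 2.4341 phi_2 + 5.9195 phi_3 = 2.405
Gaussian elimination:
  R2 <- R2 - (-2.4341/5.9195) R1 = R2 - (-0.4112) R1:  4.918597 phi_2 - 2.528388 phi_3 = -1.230203
  R3 <- R3 - (-0.2293/5.9195) R1 = R3 - (-0.038736) R1:  -2.528388 phi_2 + 5.910618 phi_3 = 2.310712
  R3 <- R3 - (-2.528388/4.918597) R2 = R3 - (-0.514047) R2:  4.610908 phi_3 = 1.67833
Back-substitution:
  phi_hat_3 = 1.67833 / 4.610908 = 0.363991
  phi_hat_2 = (-1.230203 - (-2.528388)(0.363991)) / 4.918597 = -0.063004
  phi_hat_1 = (-2.4341 - (-2.4341)(-0.063004) - (-0.2293)(0.363991)) / 5.9195 = -0.423008
So phi_hat = [-0.4230, -0.0630, 0.3640].
Therefore phi_hat_3 = 0.3640.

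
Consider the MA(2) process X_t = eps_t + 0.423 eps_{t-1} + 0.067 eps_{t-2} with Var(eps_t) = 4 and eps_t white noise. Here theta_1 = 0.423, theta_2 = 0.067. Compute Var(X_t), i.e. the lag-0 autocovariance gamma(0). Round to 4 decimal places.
\gamma(0) = 4.7337

For an MA(q) process X_t = eps_t + sum_i theta_i eps_{t-i} with
Var(eps_t) = sigma^2, the variance is
  gamma(0) = sigma^2 * (1 + sum_i theta_i^2).
  sum_i theta_i^2 = (0.423)^2 + (0.067)^2 = 0.178929 + 0.004489 = 0.183418.
  gamma(0) = 4 * (1 + 0.183418) = 4 * 1.183418 = 4.733672, which rounds to 4.7337.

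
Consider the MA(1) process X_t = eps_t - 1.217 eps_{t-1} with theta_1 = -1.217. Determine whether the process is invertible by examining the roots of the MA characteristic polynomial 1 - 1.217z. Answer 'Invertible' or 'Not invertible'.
\text{Not invertible}

The MA(q) characteristic polynomial is P(z) = 1 - 1.217z.
Invertibility requires all roots to lie outside the unit circle, i.e. |z| > 1 for every root.
This is linear in z: 1 + (-1.217) z = 0  =>  z = -1/(-1.217) = 0.821693,  |z| = 0.821693.
Moduli of all roots: 0.8217.
All moduli strictly greater than 1? No.
Verdict: Not invertible.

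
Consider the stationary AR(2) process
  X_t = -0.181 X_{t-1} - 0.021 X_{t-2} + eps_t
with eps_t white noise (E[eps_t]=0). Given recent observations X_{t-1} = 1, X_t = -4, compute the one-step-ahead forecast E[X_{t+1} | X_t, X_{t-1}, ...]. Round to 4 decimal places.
E[X_{t+1} \mid \mathcal F_t] = 0.7030

For an AR(p) model X_t = c + sum_i phi_i X_{t-i} + eps_t, the
one-step-ahead conditional mean is
  E[X_{t+1} | X_t, ...] = c + sum_i phi_i X_{t+1-i}.
Substitute known values:
  E[X_{t+1} | ...] = (-0.181) * (-4) + (-0.021) * (1)
                   = 0.7030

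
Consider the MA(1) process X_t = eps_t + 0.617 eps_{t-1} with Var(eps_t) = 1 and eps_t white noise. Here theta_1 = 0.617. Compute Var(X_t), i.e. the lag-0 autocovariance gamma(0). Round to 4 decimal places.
\gamma(0) = 1.3807

For an MA(q) process X_t = eps_t + sum_i theta_i eps_{t-i} with
Var(eps_t) = sigma^2, the variance is
  gamma(0) = sigma^2 * (1 + sum_i theta_i^2).
  sum_i theta_i^2 = (0.617)^2 = 0.380689.
  gamma(0) = 1 * (1 + 0.380689) = 1 * 1.380689 = 1.380689, which rounds to 1.3807.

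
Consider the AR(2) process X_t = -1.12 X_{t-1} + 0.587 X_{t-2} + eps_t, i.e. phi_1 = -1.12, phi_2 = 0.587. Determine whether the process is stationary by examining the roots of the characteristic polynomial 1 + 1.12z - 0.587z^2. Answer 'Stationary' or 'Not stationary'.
\text{Not stationary}

The AR(p) characteristic polynomial is P(z) = 1 + 1.12z - 0.587z^2.
Stationarity requires all roots to lie outside the unit circle, i.e. |z| > 1 for every root.
Set 1 + (1.12) z + (-0.587) z^2 = 0, i.e. a z^2 + b z + c = 0 with a = -0.587, b = 1.12, c = 1.
Discriminant D = b^2 - 4ac = (1.12)^2 - 4*(-0.587)*1 = 1.2544 - (-2.348) = 3.6024.
D >= 0, so the roots are real: z = (-b +/- sqrt(D)) / (2a) = (-1.12 +/- 1.897999) / (-1.174).
  z_1 = (-1.12 + 1.897999) / (-1.174) = -0.6627,   |z_1| = 0.6627.
  z_2 = (-1.12 - 1.897999) / (-1.174) = 2.5707,   |z_2| = 2.5707.
Moduli of all roots: 0.6627, 2.5707.
All moduli strictly greater than 1? No.
Verdict: Not stationary.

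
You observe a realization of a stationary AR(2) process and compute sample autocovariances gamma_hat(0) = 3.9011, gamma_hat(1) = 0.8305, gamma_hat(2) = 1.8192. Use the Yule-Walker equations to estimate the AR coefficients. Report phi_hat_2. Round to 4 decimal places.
\hat\phi_{2} = 0.4410

The Yule-Walker equations for an AR(p) process read, in matrix form,
  Gamma_p phi = r_p,   with   (Gamma_p)_{ij} = gamma(|i - j|),
                       (r_p)_i = gamma(i),   i,j = 1..p.
Substitute the sample gammas (Toeplitz matrix and right-hand side of size 2):
  Gamma_p = [[3.9011, 0.8305], [0.8305, 3.9011]]
  r_p     = [0.8305, 1.8192]
Written out:
  3.9011 phi_1 + 0.8305 phi_2 = 0.8305
  0.8305 phi_1 + 3.9011 phi_2 = 1.8192
Solve by Cramer's rule:
  det = gamma(0)^2 - gamma(1)^2 = (3.9011)^2 - (0.8305)^2 = 15.21858121 - 0.68973025 = 14.52885096
  phi_hat_1 = [gamma(1) gamma(0) - gamma(1) gamma(2)] / det = [(0.8305)(3.9011) - (0.8305)(1.8192)] / 14.52885096 = 1.72901795 / 14.52885096 = 0.119
  phi_hat_2 = [gamma(0) gamma(2) - gamma(1)^2] / det = [(3.9011)(1.8192) - (0.8305)^2] / 14.52885096 = 6.40715087 / 14.52885096 = 0.441
So phi_hat = [0.1190, 0.4410].
Therefore phi_hat_2 = 0.4410.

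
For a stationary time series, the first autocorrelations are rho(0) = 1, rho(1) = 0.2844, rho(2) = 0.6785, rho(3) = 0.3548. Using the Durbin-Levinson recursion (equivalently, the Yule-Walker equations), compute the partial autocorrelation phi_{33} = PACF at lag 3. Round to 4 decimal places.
\phi_{33} = 0.1930

The PACF at lag k is phi_{kk}, the last component of the solution
to the Yule-Walker system G_k phi = r_k where
  (G_k)_{ij} = rho(|i - j|), (r_k)_i = rho(i), i,j = 1..k.
Equivalently, Durbin-Levinson gives phi_{kk} iteratively:
  phi_{11} = rho(1)
  phi_{kk} = [rho(k) - sum_{j=1..k-1} phi_{k-1,j} rho(k-j)]
            / [1 - sum_{j=1..k-1} phi_{k-1,j} rho(j)],
  phi_{k,j} = phi_{k-1,j} - phi_{kk} phi_{k-1,k-j},  j = 1..k-1.
Step k = 1:
  phi_11 = rho(1) = 0.2844.
Step k = 2:
  phi_22 = [rho(2) - phi_11 rho(1)] / [1 - phi_11 rho(1)] = [0.6785 - (0.2844)(0.2844)] / [1 - (0.2844)(0.2844)]
         = 0.59761664 / 0.91911664 = 0.650208.
  Update: phi_21 = phi_11 - phi_22 phi_11 = 0.2844 - (0.650208)(0.2844) = 0.099481.
Step k = 3:
  phi_33 = [rho(3) - phi_21 rho(2) - phi_22 rho(1)] / [1 - phi_21 rho(1) - phi_22 rho(2)]
    numerator   = 0.3548 - (0.099481)(0.6785) - (0.650208)(0.2844) = 0.10238313
    denominator = 1 - (0.099481)(0.2844) - (0.650208)(0.6785) = 0.53054175
  phi_33 = 0.10238313 / 0.53054175 = 0.193.
Therefore phi_{33} = 0.1930.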